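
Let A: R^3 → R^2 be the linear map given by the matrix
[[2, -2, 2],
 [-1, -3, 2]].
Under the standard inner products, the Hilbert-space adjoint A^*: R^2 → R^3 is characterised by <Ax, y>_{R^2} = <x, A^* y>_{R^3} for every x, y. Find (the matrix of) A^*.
A^* = A^T =
[[2, -1],
 [-2, -3],
 [2, 2]]

For real matrices with standard dot products, the defining identity <Ax, y> = <x, A^* y> gives (Ax)^T y = x^T (A^*) y, i.e. x^T A^T y = x^T (A^*) y. Since this holds for all x, y, we must have A^* = A^T. Therefore
A^* =
[[2, -1],
 [-2, -3],
 [2, 2]].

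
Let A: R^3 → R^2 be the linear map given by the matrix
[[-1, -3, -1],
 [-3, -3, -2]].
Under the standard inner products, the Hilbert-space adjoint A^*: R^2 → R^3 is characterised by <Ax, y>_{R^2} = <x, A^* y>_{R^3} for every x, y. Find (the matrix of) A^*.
A^* = A^T =
[[-1, -3],
 [-3, -3],
 [-1, -2]]

For real matrices with standard dot products, the defining identity <Ax, y> = <x, A^* y> gives (Ax)^T y = x^T (A^*) y, i.e. x^T A^T y = x^T (A^*) y. Since this holds for all x, y, we must have A^* = A^T. Therefore
A^* =
[[-1, -3],
 [-3, -3],
 [-1, -2]].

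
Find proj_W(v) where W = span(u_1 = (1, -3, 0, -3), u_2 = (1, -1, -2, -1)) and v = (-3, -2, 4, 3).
proj_W(v) = (-12/7, 5/7, 31/7, 5/7)

Set up U = [u_1 | ... | u_2] ∈ R^(4×2). The projector onto W = col(U) is P = U (U^T U)^(-1) U^T.
Compute U^T U =
  [19, 7]
  [7, 7],
and U^T v = (-6, -12).
Solve U^T U · c = U^T v for the coefficients: c = (1/2, -31/14). The projection is proj_W(v) = U c.
Check: (v - proj_W(v)) · u_1 = 0  (should be 0).
Check: (v - proj_W(v)) · u_2 = 0  (should be 0).
Result: proj_W(v) = (-12/7, 5/7, 31/7, 5/7).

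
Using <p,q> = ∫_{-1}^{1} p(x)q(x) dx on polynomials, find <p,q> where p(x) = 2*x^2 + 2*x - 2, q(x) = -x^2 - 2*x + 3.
<p,q> = -152/15

Expand the product: p(x)·q(x) = -2*x^4 - 6*x^3 + 4*x^2 + 10*x - 6.
∫_{-1}^{1} of each monomial x^k gives [2/(k+1) if k even, 0 if k odd]. Integrating term-by-term (or equivalently evaluating the antiderivative F(x) = -2*x^5/5 - 3*x^4/2 + 4*x^3/3 + 5*x^2 - 6*x at the endpoints):
  F(1) − F(−1) = -47/30 − (257/30) = -152/15.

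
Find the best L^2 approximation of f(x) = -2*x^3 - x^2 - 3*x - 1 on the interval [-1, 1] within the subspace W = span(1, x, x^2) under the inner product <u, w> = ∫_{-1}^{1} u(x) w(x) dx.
g(x) = -x^2 - 21*x/5 - 1

The best approximation g ∈ W is the orthogonal projection of f onto W. Writing g = a_0 + a_1 x + a_2 x^2, the coefficients solve the normal equations G · a = b where
  G_{ij} = <φ_i, φ_j> and b_i = <f, φ_i>, with φ_0 = 1, φ_1 = x, φ_2 = x^2.
G =
  [2, 0, 2/3]
  [0, 2/3, 0]
  [2/3, 0, 2/5],
b = (-8/3, -14/5, -16/15).
Solving gives a_0 = -1, a_1 = -21/5, a_2 = -1, so
  g(x) = -x^2 - 21*x/5 - 1.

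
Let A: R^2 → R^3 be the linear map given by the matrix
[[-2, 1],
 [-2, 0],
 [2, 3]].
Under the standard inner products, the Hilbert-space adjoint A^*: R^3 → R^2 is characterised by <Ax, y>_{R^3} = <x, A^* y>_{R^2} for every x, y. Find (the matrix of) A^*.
A^* = A^T =
[[-2, -2, 2],
 [1, 0, 3]]

For real matrices with standard dot products, the defining identity <Ax, y> = <x, A^* y> gives (Ax)^T y = x^T (A^*) y, i.e. x^T A^T y = x^T (A^*) y. Since this holds for all x, y, we must have A^* = A^T. Therefore
A^* =
[[-2, -2, 2],
 [1, 0, 3]].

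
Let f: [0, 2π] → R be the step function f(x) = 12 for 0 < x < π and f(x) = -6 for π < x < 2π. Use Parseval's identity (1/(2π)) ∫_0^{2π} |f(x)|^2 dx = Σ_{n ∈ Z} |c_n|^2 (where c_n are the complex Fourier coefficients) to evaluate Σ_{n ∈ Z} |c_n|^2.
Σ |c_n|^2 = 90

Parseval equates the L^2 energy of f (normalised by 1/(2π)) with the ℓ^2 sum of its Fourier coefficients: (1/(2π)) ∫_0^{2π} |f|^2 = Σ |c_n|^2.
Compute the left side: (1/(2π)) [∫_0^π 12^2 dx + ∫_π^{2π} (-6)^2 dx] = (1/(2π)) · (144π + 36π) = (144 + 36)/2 = 90.
So Σ_{n ∈ Z} |c_n|^2 = 90.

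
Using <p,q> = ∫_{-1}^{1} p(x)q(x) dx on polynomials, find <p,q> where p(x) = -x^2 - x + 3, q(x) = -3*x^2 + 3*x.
<p,q> = -34/5

Expand the product: p(x)·q(x) = 3*x^4 - 12*x^2 + 9*x.
∫_{-1}^{1} of each monomial x^k gives [2/(k+1) if k even, 0 if k odd]. Integrating term-by-term (or equivalently evaluating the antiderivative F(x) = 3*x^5/5 - 4*x^3 + 9*x^2/2 at the endpoints):
  F(1) − F(−1) = 11/10 − (79/10) = -34/5.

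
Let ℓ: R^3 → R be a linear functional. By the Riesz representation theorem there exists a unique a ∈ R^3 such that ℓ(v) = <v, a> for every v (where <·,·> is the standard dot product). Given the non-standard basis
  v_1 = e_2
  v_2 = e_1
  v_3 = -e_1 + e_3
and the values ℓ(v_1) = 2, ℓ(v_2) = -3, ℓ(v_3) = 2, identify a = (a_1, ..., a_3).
a = (-3, 2, -1)

Write a = (a_1, ..., a_3) in the standard basis. For each basis vector v_i, ℓ(v_i) = <v_i, a> is a linear equation in the a_j's. Collect the n equations into a matrix system V a = ℓ, where row i of V is v_i (expressed in the standard basis). Since V is invertible (lower-triangular with 1s on the diagonal, up to permutation), solve by back-substitution:
  V =
[[0, 1, 0],
 [1, 0, 0],
 [-1, 0, 1]]
  V a = (2, -3, 2)
Solving gives a = (-3, 2, -1).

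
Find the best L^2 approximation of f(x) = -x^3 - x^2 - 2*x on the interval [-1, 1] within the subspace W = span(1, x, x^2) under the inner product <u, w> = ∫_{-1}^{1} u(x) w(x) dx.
g(x) = -x^2 - 13*x/5

The best approximation g ∈ W is the orthogonal projection of f onto W. Writing g = a_0 + a_1 x + a_2 x^2, the coefficients solve the normal equations G · a = b where
  G_{ij} = <φ_i, φ_j> and b_i = <f, φ_i>, with φ_0 = 1, φ_1 = x, φ_2 = x^2.
G =
  [2, 0, 2/3]
  [0, 2/3, 0]
  [2/3, 0, 2/5],
b = (-2/3, -26/15, -2/5).
Solving gives a_0 = 0, a_1 = -13/5, a_2 = -1, so
  g(x) = -x^2 - 13*x/5.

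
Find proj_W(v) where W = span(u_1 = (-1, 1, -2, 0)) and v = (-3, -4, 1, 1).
proj_W(v) = (1/2, -1/2, 1, 0)

Set up U = [u_1 | ... | u_1] ∈ R^(4×1). The projector onto W = col(U) is P = U (U^T U)^(-1) U^T.
Compute U^T U =
  [6],
and U^T v = (-3).
Solve U^T U · c = U^T v for the coefficients: c = (-1/2). The projection is proj_W(v) = U c.
Check: (v - proj_W(v)) · u_1 = 0  (should be 0).
Result: proj_W(v) = (1/2, -1/2, 1, 0).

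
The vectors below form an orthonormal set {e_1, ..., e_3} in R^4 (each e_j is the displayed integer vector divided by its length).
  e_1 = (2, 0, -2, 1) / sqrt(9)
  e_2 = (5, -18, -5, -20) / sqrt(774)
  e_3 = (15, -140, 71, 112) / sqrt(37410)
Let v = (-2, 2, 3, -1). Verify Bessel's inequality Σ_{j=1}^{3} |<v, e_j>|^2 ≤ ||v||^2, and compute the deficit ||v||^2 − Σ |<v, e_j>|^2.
Σ |<v, e_j>|^2 = 7301/435; ||v||^2 = 18; deficit = 529/435

Write each e_j = u_j / sqrt(<u_j, u_j>) where u_j is the displayed integer vector. Then <v, e_j> = <v, u_j> / sqrt(<u_j, u_j>), so |<v, e_j>|^2 = <v, u_j>^2 / <u_j, u_j>.
Coefficients: <v, e_1> = -11/sqrt(9), <v, e_2> = -41/sqrt(774), <v, e_3> = -209/sqrt(37410).
Square and sum: Σ |<v, e_j>|^2 = 7301/435.
Compute ||v||^2 = v·v = 18.
Deficit = 18 − 7301/435 = 529/435 ≥ 0, confirming Bessel's inequality. (The deficit equals ||v − Σ <v,e_j> e_j||^2, the squared distance from v to span{e_j}.)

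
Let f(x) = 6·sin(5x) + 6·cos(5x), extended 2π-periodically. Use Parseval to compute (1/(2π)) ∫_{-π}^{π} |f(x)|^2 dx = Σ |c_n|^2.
Σ |c_n|^2 = 36

Expand |f|^2 and use orthogonality of {sin(nx), cos(mx)} on [-π, π]:
  ∫_{-π}^{π} sin(nx)^2 dx = π, ∫ cos(mx)^2 dx = π, and cross terms integrate to 0.
So ∫_{-π}^{π} f(x)^2 dx = 6^2 · π + 6^2 · π = (36 + 36)π.
Divide by 2π: (36 + 36)/2 = 36.
By Parseval, this equals Σ |c_n|^2.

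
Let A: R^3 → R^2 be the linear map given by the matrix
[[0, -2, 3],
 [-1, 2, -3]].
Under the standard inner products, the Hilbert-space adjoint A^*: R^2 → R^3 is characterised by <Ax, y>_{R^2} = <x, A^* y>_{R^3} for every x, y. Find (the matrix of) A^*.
A^* = A^T =
[[0, -1],
 [-2, 2],
 [3, -3]]

For real matrices with standard dot products, the defining identity <Ax, y> = <x, A^* y> gives (Ax)^T y = x^T (A^*) y, i.e. x^T A^T y = x^T (A^*) y. Since this holds for all x, y, we must have A^* = A^T. Therefore
A^* =
[[0, -1],
 [-2, 2],
 [3, -3]].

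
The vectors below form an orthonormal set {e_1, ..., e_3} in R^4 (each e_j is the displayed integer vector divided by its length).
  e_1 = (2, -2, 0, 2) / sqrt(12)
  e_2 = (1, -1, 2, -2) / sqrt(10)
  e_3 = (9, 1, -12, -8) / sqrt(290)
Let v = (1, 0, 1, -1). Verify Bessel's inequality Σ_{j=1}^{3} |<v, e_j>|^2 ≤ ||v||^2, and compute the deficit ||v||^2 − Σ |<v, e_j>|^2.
Σ |<v, e_j>|^2 = 75/29; ||v||^2 = 3; deficit = 12/29

Write each e_j = u_j / sqrt(<u_j, u_j>) where u_j is the displayed integer vector. Then <v, e_j> = <v, u_j> / sqrt(<u_j, u_j>), so |<v, e_j>|^2 = <v, u_j>^2 / <u_j, u_j>.
Coefficients: <v, e_1> = 0/sqrt(12), <v, e_2> = 5/sqrt(10), <v, e_3> = 5/sqrt(290).
Square and sum: Σ |<v, e_j>|^2 = 75/29.
Compute ||v||^2 = v·v = 3.
Deficit = 3 − 75/29 = 12/29 ≥ 0, confirming Bessel's inequality. (The deficit equals ||v − Σ <v,e_j> e_j||^2, the squared distance from v to span{e_j}.)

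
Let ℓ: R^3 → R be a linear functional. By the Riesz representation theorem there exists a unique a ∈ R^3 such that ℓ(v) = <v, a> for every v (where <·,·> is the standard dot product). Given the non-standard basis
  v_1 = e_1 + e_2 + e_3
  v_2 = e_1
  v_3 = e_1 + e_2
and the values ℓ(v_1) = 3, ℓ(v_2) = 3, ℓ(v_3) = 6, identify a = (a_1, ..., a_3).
a = (3, 3, -3)

Write a = (a_1, ..., a_3) in the standard basis. For each basis vector v_i, ℓ(v_i) = <v_i, a> is a linear equation in the a_j's. Collect the n equations into a matrix system V a = ℓ, where row i of V is v_i (expressed in the standard basis). Since V is invertible (lower-triangular with 1s on the diagonal, up to permutation), solve by back-substitution:
  V =
[[1, 1, 1],
 [1, 0, 0],
 [1, 1, 0]]
  V a = (3, 3, 6)
Solving gives a = (3, 3, -3).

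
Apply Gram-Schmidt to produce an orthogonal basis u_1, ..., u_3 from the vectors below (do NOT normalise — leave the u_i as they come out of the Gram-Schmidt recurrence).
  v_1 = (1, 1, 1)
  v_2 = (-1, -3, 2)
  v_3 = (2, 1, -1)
Orthogonal basis:
  u_1 = (1, 1, 1)
  u_2 = (-1/3, -7/3, 8/3)
  u_3 = (45/38, -27/38, -9/19)

Apply the Gram-Schmidt recurrence
  u_1 = v_1
  u_i = v_i − Σ_{j<i} ((v_i · u_j) / (u_j · u_j)) · u_j.

Step by step this gives:
  u_1 = (1, 1, 1)
  u_2 = (-1/3, -7/3, 8/3)
  u_3 = (45/38, -27/38, -9/19)

Orthogonality check:
  u_2 · u_1 = 0 (should be 0)
  u_3 · u_1 = 0 (should be 0)
  u_3 · u_2 = 0 (should be 0)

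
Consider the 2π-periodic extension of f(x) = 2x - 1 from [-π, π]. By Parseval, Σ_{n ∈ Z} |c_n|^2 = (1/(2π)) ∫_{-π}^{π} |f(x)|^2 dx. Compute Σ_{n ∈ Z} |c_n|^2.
Σ |c_n|^2 = 4π^2/3 + 1

Expand and integrate term by term over [-π, π]:
  ∫ (2x)^2 dx = 4·(2π^3/3); ∫ 2·2·(-1)·x dx = 0 (odd integrand); ∫ (-1)^2 dx = 1·2π.
So (1/(2π)) ∫_{-π}^{π} (2x - 1)^2 dx = 4π^2/3 + 1 = 4π^2/3 + 1.
Parseval ⇒ Σ |c_n|^2 = 4π^2/3 + 1.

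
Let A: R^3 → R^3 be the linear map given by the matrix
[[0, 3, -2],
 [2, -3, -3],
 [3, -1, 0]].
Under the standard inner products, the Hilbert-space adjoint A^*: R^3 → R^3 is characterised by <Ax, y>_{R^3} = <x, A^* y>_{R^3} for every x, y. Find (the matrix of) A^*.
A^* = A^T =
[[0, 2, 3],
 [3, -3, -1],
 [-2, -3, 0]]

For real matrices with standard dot products, the defining identity <Ax, y> = <x, A^* y> gives (Ax)^T y = x^T (A^*) y, i.e. x^T A^T y = x^T (A^*) y. Since this holds for all x, y, we must have A^* = A^T. Therefore
A^* =
[[0, 2, 3],
 [3, -3, -1],
 [-2, -3, 0]].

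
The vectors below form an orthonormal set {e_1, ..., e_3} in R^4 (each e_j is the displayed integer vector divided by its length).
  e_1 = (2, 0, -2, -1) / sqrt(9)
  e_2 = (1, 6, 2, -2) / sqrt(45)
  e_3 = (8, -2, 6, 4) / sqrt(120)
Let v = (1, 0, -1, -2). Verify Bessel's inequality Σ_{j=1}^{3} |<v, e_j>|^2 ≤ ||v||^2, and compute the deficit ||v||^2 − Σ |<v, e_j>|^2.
Σ |<v, e_j>|^2 = 9/2; ||v||^2 = 6; deficit = 3/2

Write each e_j = u_j / sqrt(<u_j, u_j>) where u_j is the displayed integer vector. Then <v, e_j> = <v, u_j> / sqrt(<u_j, u_j>), so |<v, e_j>|^2 = <v, u_j>^2 / <u_j, u_j>.
Coefficients: <v, e_1> = 6/sqrt(9), <v, e_2> = 3/sqrt(45), <v, e_3> = -6/sqrt(120).
Square and sum: Σ |<v, e_j>|^2 = 9/2.
Compute ||v||^2 = v·v = 6.
Deficit = 6 − 9/2 = 3/2 ≥ 0, confirming Bessel's inequality. (The deficit equals ||v − Σ <v,e_j> e_j||^2, the squared distance from v to span{e_j}.)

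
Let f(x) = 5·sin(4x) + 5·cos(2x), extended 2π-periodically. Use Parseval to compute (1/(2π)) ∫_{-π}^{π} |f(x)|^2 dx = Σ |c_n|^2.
Σ |c_n|^2 = 25

Expand |f|^2 and use orthogonality of {sin(nx), cos(mx)} on [-π, π]:
  ∫_{-π}^{π} sin(nx)^2 dx = π, ∫ cos(mx)^2 dx = π, and cross terms integrate to 0.
So ∫_{-π}^{π} f(x)^2 dx = 5^2 · π + 5^2 · π = (25 + 25)π.
Divide by 2π: (25 + 25)/2 = 25.
By Parseval, this equals Σ |c_n|^2.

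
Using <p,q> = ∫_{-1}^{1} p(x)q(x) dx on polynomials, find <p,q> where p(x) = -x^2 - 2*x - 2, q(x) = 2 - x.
<p,q> = -8

Expand the product: p(x)·q(x) = x^3 - 2*x - 4.
∫_{-1}^{1} of each monomial x^k gives [2/(k+1) if k even, 0 if k odd]. Integrating term-by-term (or equivalently evaluating the antiderivative F(x) = x^4/4 - x^2 - 4*x at the endpoints):
  F(1) − F(−1) = -19/4 − (13/4) = -8.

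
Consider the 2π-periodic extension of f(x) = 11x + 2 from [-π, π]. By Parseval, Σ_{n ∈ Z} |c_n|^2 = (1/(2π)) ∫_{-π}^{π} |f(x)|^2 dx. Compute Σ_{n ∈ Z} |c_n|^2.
Σ |c_n|^2 = 121π^2/3 + 4

Expand and integrate term by term over [-π, π]:
  ∫ (11x)^2 dx = 121·(2π^3/3); ∫ 2·11·(2)·x dx = 0 (odd integrand); ∫ 2^2 dx = 4·2π.
So (1/(2π)) ∫_{-π}^{π} (11x + 2)^2 dx = 121π^2/3 + 4 = 121π^2/3 + 4.
Parseval ⇒ Σ |c_n|^2 = 121π^2/3 + 4.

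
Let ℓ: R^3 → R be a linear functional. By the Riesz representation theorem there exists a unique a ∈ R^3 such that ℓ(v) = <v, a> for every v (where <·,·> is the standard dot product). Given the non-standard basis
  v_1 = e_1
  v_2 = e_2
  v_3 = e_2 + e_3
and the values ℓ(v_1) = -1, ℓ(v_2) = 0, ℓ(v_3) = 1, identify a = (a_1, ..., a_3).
a = (-1, 0, 1)

Write a = (a_1, ..., a_3) in the standard basis. For each basis vector v_i, ℓ(v_i) = <v_i, a> is a linear equation in the a_j's. Collect the n equations into a matrix system V a = ℓ, where row i of V is v_i (expressed in the standard basis). Since V is invertible (lower-triangular with 1s on the diagonal, up to permutation), solve by back-substitution:
  V =
[[1, 0, 0],
 [0, 1, 0],
 [0, 1, 1]]
  V a = (-1, 0, 1)
Solving gives a = (-1, 0, 1).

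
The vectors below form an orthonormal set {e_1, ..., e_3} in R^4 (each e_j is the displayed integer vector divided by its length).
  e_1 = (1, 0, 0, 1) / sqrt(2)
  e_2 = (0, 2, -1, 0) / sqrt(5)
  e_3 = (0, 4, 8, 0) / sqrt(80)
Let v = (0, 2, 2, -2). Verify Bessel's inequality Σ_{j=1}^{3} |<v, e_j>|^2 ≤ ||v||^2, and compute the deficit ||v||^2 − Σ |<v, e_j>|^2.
Σ |<v, e_j>|^2 = 10; ||v||^2 = 12; deficit = 2

Write each e_j = u_j / sqrt(<u_j, u_j>) where u_j is the displayed integer vector. Then <v, e_j> = <v, u_j> / sqrt(<u_j, u_j>), so |<v, e_j>|^2 = <v, u_j>^2 / <u_j, u_j>.
Coefficients: <v, e_1> = -2/sqrt(2), <v, e_2> = 2/sqrt(5), <v, e_3> = 24/sqrt(80).
Square and sum: Σ |<v, e_j>|^2 = 10.
Compute ||v||^2 = v·v = 12.
Deficit = 12 − 10 = 2 ≥ 0, confirming Bessel's inequality. (The deficit equals ||v − Σ <v,e_j> e_j||^2, the squared distance from v to span{e_j}.)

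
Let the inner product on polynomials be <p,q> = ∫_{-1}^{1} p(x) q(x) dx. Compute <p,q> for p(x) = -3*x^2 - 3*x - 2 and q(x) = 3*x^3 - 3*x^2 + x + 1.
<p,q> = -4

Expand the product: p(x)·q(x) = -9*x^5 - 5*x - 2.
∫_{-1}^{1} of each monomial x^k gives [2/(k+1) if k even, 0 if k odd]. Integrating term-by-term (or equivalently evaluating the antiderivative F(x) = -3*x^6/2 - 5*x^2/2 - 2*x at the endpoints):
  F(1) − F(−1) = -6 − (-2) = -4.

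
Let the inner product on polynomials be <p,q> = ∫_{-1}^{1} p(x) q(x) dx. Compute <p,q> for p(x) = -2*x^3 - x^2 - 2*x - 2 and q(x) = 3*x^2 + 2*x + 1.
<p,q> = -212/15

Expand the product: p(x)·q(x) = -6*x^5 - 7*x^4 - 10*x^3 - 11*x^2 - 6*x - 2.
∫_{-1}^{1} of each monomial x^k gives [2/(k+1) if k even, 0 if k odd]. Integrating term-by-term (or equivalently evaluating the antiderivative F(x) = -x^6 - 7*x^5/5 - 5*x^4/2 - 11*x^3/3 - 3*x^2 - 2*x at the endpoints):
  F(1) − F(−1) = -407/30 − (17/30) = -212/15.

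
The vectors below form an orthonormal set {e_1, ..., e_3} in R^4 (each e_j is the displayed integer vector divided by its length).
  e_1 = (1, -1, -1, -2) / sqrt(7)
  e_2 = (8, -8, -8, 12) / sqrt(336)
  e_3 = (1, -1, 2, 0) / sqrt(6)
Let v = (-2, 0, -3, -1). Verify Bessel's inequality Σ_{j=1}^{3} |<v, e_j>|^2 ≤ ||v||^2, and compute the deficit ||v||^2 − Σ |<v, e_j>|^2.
Σ |<v, e_j>|^2 = 12; ||v||^2 = 14; deficit = 2

Write each e_j = u_j / sqrt(<u_j, u_j>) where u_j is the displayed integer vector. Then <v, e_j> = <v, u_j> / sqrt(<u_j, u_j>), so |<v, e_j>|^2 = <v, u_j>^2 / <u_j, u_j>.
Coefficients: <v, e_1> = 3/sqrt(7), <v, e_2> = -4/sqrt(336), <v, e_3> = -8/sqrt(6).
Square and sum: Σ |<v, e_j>|^2 = 12.
Compute ||v||^2 = v·v = 14.
Deficit = 14 − 12 = 2 ≥ 0, confirming Bessel's inequality. (The deficit equals ||v − Σ <v,e_j> e_j||^2, the squared distance from v to span{e_j}.)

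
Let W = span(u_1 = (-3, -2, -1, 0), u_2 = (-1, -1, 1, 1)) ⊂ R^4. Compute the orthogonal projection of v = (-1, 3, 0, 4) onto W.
proj_W(v) = (1/2, 0, 3/2, 1)

Set up U = [u_1 | ... | u_2] ∈ R^(4×2). The projector onto W = col(U) is P = U (U^T U)^(-1) U^T.
Compute U^T U =
  [14, 4]
  [4, 4],
and U^T v = (-3, 2).
Solve U^T U · c = U^T v for the coefficients: c = (-1/2, 1). The projection is proj_W(v) = U c.
Check: (v - proj_W(v)) · u_1 = 0  (should be 0).
Check: (v - proj_W(v)) · u_2 = 0  (should be 0).
Result: proj_W(v) = (1/2, 0, 3/2, 1).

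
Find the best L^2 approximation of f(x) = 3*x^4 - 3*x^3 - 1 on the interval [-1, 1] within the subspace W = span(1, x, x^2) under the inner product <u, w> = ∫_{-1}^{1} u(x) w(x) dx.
g(x) = 18*x^2/7 - 9*x/5 - 44/35

The best approximation g ∈ W is the orthogonal projection of f onto W. Writing g = a_0 + a_1 x + a_2 x^2, the coefficients solve the normal equations G · a = b where
  G_{ij} = <φ_i, φ_j> and b_i = <f, φ_i>, with φ_0 = 1, φ_1 = x, φ_2 = x^2.
G =
  [2, 0, 2/3]
  [0, 2/3, 0]
  [2/3, 0, 2/5],
b = (-4/5, -6/5, 4/21).
Solving gives a_0 = -44/35, a_1 = -9/5, a_2 = 18/7, so
  g(x) = 18*x^2/7 - 9*x/5 - 44/35.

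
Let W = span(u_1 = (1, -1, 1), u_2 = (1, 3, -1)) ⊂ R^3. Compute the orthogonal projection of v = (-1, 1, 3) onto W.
proj_W(v) = (1/3, -1/3, 1/3)

Set up U = [u_1 | ... | u_2] ∈ R^(3×2). The projector onto W = col(U) is P = U (U^T U)^(-1) U^T.
Compute U^T U =
  [3, -3]
  [-3, 11],
and U^T v = (1, -1).
Solve U^T U · c = U^T v for the coefficients: c = (1/3, 0). The projection is proj_W(v) = U c.
Check: (v - proj_W(v)) · u_1 = 0  (should be 0).
Check: (v - proj_W(v)) · u_2 = 0  (should be 0).
Result: proj_W(v) = (1/3, -1/3, 1/3).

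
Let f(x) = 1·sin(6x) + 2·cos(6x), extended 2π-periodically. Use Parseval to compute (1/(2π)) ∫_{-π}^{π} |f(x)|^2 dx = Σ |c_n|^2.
Σ |c_n|^2 = 5/2

Expand |f|^2 and use orthogonality of {sin(nx), cos(mx)} on [-π, π]:
  ∫_{-π}^{π} sin(nx)^2 dx = π, ∫ cos(mx)^2 dx = π, and cross terms integrate to 0.
So ∫_{-π}^{π} f(x)^2 dx = 1^2 · π + 2^2 · π = (1 + 4)π.
Divide by 2π: (1 + 4)/2 = 5/2.
By Parseval, this equals Σ |c_n|^2.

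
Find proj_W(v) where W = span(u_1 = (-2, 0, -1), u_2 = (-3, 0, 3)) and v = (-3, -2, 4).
proj_W(v) = (-3, 0, 4)

Set up U = [u_1 | ... | u_2] ∈ R^(3×2). The projector onto W = col(U) is P = U (U^T U)^(-1) U^T.
Compute U^T U =
  [5, 3]
  [3, 18],
and U^T v = (2, 21).
Solve U^T U · c = U^T v for the coefficients: c = (-1/3, 11/9). The projection is proj_W(v) = U c.
Check: (v - proj_W(v)) · u_1 = 0  (should be 0).
Check: (v - proj_W(v)) · u_2 = 0  (should be 0).
Result: proj_W(v) = (-3, 0, 4).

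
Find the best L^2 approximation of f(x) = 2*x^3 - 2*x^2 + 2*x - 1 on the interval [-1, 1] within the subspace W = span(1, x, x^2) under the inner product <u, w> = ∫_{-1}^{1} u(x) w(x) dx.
g(x) = -2*x^2 + 16*x/5 - 1

The best approximation g ∈ W is the orthogonal projection of f onto W. Writing g = a_0 + a_1 x + a_2 x^2, the coefficients solve the normal equations G · a = b where
  G_{ij} = <φ_i, φ_j> and b_i = <f, φ_i>, with φ_0 = 1, φ_1 = x, φ_2 = x^2.
G =
  [2, 0, 2/3]
  [0, 2/3, 0]
  [2/3, 0, 2/5],
b = (-10/3, 32/15, -22/15).
Solving gives a_0 = -1, a_1 = 16/5, a_2 = -2, so
  g(x) = -2*x^2 + 16*x/5 - 1.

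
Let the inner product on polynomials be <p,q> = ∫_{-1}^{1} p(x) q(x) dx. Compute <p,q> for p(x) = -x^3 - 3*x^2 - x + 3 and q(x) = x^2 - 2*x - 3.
<p,q> = -136/15

Expand the product: p(x)·q(x) = -x^5 - x^4 + 8*x^3 + 14*x^2 - 3*x - 9.
∫_{-1}^{1} of each monomial x^k gives [2/(k+1) if k even, 0 if k odd]. Integrating term-by-term (or equivalently evaluating the antiderivative F(x) = -x^6/6 - x^5/5 + 2*x^4 + 14*x^3/3 - 3*x^2/2 - 9*x at the endpoints):
  F(1) − F(−1) = -21/5 − (73/15) = -136/15.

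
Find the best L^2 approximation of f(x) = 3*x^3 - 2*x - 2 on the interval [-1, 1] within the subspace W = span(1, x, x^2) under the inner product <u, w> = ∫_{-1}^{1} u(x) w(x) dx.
g(x) = -x/5 - 2

The best approximation g ∈ W is the orthogonal projection of f onto W. Writing g = a_0 + a_1 x + a_2 x^2, the coefficients solve the normal equations G · a = b where
  G_{ij} = <φ_i, φ_j> and b_i = <f, φ_i>, with φ_0 = 1, φ_1 = x, φ_2 = x^2.
G =
  [2, 0, 2/3]
  [0, 2/3, 0]
  [2/3, 0, 2/5],
b = (-4, -2/15, -4/3).
Solving gives a_0 = -2, a_1 = -1/5, a_2 = 0, so
  g(x) = -x/5 - 2.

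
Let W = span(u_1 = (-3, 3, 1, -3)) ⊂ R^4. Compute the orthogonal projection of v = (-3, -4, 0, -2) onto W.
proj_W(v) = (-9/28, 9/28, 3/28, -9/28)

Set up U = [u_1 | ... | u_1] ∈ R^(4×1). The projector onto W = col(U) is P = U (U^T U)^(-1) U^T.
Compute U^T U =
  [28],
and U^T v = (3).
Solve U^T U · c = U^T v for the coefficients: c = (3/28). The projection is proj_W(v) = U c.
Check: (v - proj_W(v)) · u_1 = 0  (should be 0).
Result: proj_W(v) = (-9/28, 9/28, 3/28, -9/28).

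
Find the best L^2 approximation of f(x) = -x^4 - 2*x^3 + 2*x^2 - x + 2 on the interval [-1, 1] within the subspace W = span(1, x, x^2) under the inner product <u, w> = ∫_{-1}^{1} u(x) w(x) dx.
g(x) = 8*x^2/7 - 11*x/5 + 73/35

The best approximation g ∈ W is the orthogonal projection of f onto W. Writing g = a_0 + a_1 x + a_2 x^2, the coefficients solve the normal equations G · a = b where
  G_{ij} = <φ_i, φ_j> and b_i = <f, φ_i>, with φ_0 = 1, φ_1 = x, φ_2 = x^2.
G =
  [2, 0, 2/3]
  [0, 2/3, 0]
  [2/3, 0, 2/5],
b = (74/15, -22/15, 194/105).
Solving gives a_0 = 73/35, a_1 = -11/5, a_2 = 8/7, so
  g(x) = 8*x^2/7 - 11*x/5 + 73/35.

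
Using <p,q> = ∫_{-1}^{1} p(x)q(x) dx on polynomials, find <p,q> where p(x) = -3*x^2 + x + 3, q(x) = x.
<p,q> = 2/3

Expand the product: p(x)·q(x) = -3*x^3 + x^2 + 3*x.
∫_{-1}^{1} of each monomial x^k gives [2/(k+1) if k even, 0 if k odd]. Integrating term-by-term (or equivalently evaluating the antiderivative F(x) = -3*x^4/4 + x^3/3 + 3*x^2/2 at the endpoints):
  F(1) − F(−1) = 13/12 − (5/12) = 2/3.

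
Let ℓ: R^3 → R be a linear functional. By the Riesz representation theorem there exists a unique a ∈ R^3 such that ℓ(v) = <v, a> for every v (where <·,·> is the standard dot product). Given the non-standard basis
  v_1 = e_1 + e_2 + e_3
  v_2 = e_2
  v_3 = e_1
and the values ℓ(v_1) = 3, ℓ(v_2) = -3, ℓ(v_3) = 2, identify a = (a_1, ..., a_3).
a = (2, -3, 4)

Write a = (a_1, ..., a_3) in the standard basis. For each basis vector v_i, ℓ(v_i) = <v_i, a> is a linear equation in the a_j's. Collect the n equations into a matrix system V a = ℓ, where row i of V is v_i (expressed in the standard basis). Since V is invertible (lower-triangular with 1s on the diagonal, up to permutation), solve by back-substitution:
  V =
[[1, 1, 1],
 [0, 1, 0],
 [1, 0, 0]]
  V a = (3, -3, 2)
Solving gives a = (2, -3, 4).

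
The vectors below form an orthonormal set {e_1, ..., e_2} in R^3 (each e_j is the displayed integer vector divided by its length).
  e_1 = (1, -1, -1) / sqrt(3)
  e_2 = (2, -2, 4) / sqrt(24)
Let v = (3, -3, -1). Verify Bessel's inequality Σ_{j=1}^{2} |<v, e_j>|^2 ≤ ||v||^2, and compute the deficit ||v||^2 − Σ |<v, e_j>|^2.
Σ |<v, e_j>|^2 = 19; ||v||^2 = 19; deficit = 0

Write each e_j = u_j / sqrt(<u_j, u_j>) where u_j is the displayed integer vector. Then <v, e_j> = <v, u_j> / sqrt(<u_j, u_j>), so |<v, e_j>|^2 = <v, u_j>^2 / <u_j, u_j>.
Coefficients: <v, e_1> = 7/sqrt(3), <v, e_2> = 8/sqrt(24).
Square and sum: Σ |<v, e_j>|^2 = 19.
Compute ||v||^2 = v·v = 19.
Deficit = 19 − 19 = 0 ≥ 0, confirming Bessel's inequality. (The deficit equals ||v − Σ <v,e_j> e_j||^2, the squared distance from v to span{e_j}.)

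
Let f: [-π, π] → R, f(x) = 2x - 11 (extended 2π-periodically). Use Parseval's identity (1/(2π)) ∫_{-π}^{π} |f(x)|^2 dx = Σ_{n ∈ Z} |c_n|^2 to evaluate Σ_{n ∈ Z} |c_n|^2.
Σ |c_n|^2 = 4π^2/3 + 121

Expand and integrate term by term over [-π, π]:
  ∫ (2x)^2 dx = 4·(2π^3/3); ∫ 2·2·(-11)·x dx = 0 (odd integrand); ∫ (-11)^2 dx = 121·2π.
So (1/(2π)) ∫_{-π}^{π} (2x - 11)^2 dx = 4π^2/3 + 121 = 4π^2/3 + 121.
Parseval ⇒ Σ |c_n|^2 = 4π^2/3 + 121.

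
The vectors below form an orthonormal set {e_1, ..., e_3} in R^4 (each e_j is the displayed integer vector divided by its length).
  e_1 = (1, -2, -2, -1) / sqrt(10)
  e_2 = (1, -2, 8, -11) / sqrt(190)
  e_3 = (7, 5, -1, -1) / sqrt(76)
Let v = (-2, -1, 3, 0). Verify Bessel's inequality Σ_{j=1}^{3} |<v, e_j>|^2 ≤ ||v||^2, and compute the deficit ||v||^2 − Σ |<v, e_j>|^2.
Σ |<v, e_j>|^2 = 13; ||v||^2 = 14; deficit = 1

Write each e_j = u_j / sqrt(<u_j, u_j>) where u_j is the displayed integer vector. Then <v, e_j> = <v, u_j> / sqrt(<u_j, u_j>), so |<v, e_j>|^2 = <v, u_j>^2 / <u_j, u_j>.
Coefficients: <v, e_1> = -6/sqrt(10), <v, e_2> = 24/sqrt(190), <v, e_3> = -22/sqrt(76).
Square and sum: Σ |<v, e_j>|^2 = 13.
Compute ||v||^2 = v·v = 14.
Deficit = 14 − 13 = 1 ≥ 0, confirming Bessel's inequality. (The deficit equals ||v − Σ <v,e_j> e_j||^2, the squared distance from v to span{e_j}.)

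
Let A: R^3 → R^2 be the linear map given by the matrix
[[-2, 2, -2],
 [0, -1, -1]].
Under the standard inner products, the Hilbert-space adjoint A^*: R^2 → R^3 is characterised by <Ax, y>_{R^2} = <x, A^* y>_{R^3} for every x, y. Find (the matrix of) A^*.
A^* = A^T =
[[-2, 0],
 [2, -1],
 [-2, -1]]

For real matrices with standard dot products, the defining identity <Ax, y> = <x, A^* y> gives (Ax)^T y = x^T (A^*) y, i.e. x^T A^T y = x^T (A^*) y. Since this holds for all x, y, we must have A^* = A^T. Therefore
A^* =
[[-2, 0],
 [2, -1],
 [-2, -1]].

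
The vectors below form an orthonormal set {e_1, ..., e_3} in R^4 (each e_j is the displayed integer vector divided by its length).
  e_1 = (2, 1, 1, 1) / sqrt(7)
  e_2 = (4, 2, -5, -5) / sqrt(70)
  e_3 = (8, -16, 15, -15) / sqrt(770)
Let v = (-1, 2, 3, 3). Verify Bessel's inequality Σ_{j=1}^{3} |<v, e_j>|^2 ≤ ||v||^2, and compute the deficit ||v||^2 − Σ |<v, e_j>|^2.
Σ |<v, e_j>|^2 = 1546/77; ||v||^2 = 23; deficit = 225/77

Write each e_j = u_j / sqrt(<u_j, u_j>) where u_j is the displayed integer vector. Then <v, e_j> = <v, u_j> / sqrt(<u_j, u_j>), so |<v, e_j>|^2 = <v, u_j>^2 / <u_j, u_j>.
Coefficients: <v, e_1> = 6/sqrt(7), <v, e_2> = -30/sqrt(70), <v, e_3> = -40/sqrt(770).
Square and sum: Σ |<v, e_j>|^2 = 1546/77.
Compute ||v||^2 = v·v = 23.
Deficit = 23 − 1546/77 = 225/77 ≥ 0, confirming Bessel's inequality. (The deficit equals ||v − Σ <v,e_j> e_j||^2, the squared distance from v to span{e_j}.)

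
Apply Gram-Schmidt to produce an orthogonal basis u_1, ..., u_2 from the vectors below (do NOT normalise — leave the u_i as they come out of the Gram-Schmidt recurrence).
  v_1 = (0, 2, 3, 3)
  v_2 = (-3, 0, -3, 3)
Orthogonal basis:
  u_1 = (0, 2, 3, 3)
  u_2 = (-3, 0, -3, 3)

Apply the Gram-Schmidt recurrence
  u_1 = v_1
  u_i = v_i − Σ_{j<i} ((v_i · u_j) / (u_j · u_j)) · u_j.

Step by step this gives:
  u_1 = (0, 2, 3, 3)
  u_2 = (-3, 0, -3, 3)

Orthogonality check:
  u_2 · u_1 = 0 (should be 0)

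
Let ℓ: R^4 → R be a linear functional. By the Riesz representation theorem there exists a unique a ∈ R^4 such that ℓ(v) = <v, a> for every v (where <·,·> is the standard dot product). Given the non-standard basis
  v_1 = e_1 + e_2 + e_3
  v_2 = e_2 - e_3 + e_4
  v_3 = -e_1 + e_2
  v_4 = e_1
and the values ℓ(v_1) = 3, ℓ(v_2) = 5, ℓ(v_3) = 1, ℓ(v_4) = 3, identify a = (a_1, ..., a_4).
a = (3, 4, -4, -3)

Write a = (a_1, ..., a_4) in the standard basis. For each basis vector v_i, ℓ(v_i) = <v_i, a> is a linear equation in the a_j's. Collect the n equations into a matrix system V a = ℓ, where row i of V is v_i (expressed in the standard basis). Since V is invertible (lower-triangular with 1s on the diagonal, up to permutation), solve by back-substitution:
  V =
[[1, 1, 1, 0],
 [0, 1, -1, 1],
 [-1, 1, 0, 0],
 [1, 0, 0, 0]]
  V a = (3, 5, 1, 3)
Solving gives a = (3, 4, -4, -3).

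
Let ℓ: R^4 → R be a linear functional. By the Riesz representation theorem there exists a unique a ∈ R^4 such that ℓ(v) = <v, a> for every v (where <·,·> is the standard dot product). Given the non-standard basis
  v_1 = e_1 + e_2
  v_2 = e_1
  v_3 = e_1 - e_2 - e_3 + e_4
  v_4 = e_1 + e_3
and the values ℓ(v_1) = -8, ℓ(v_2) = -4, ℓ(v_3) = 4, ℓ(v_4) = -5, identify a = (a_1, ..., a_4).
a = (-4, -4, -1, 3)

Write a = (a_1, ..., a_4) in the standard basis. For each basis vector v_i, ℓ(v_i) = <v_i, a> is a linear equation in the a_j's. Collect the n equations into a matrix system V a = ℓ, where row i of V is v_i (expressed in the standard basis). Since V is invertible (lower-triangular with 1s on the diagonal, up to permutation), solve by back-substitution:
  V =
[[1, 1, 0, 0],
 [1, 0, 0, 0],
 [1, -1, -1, 1],
 [1, 0, 1, 0]]
  V a = (-8, -4, 4, -5)
Solving gives a = (-4, -4, -1, 3).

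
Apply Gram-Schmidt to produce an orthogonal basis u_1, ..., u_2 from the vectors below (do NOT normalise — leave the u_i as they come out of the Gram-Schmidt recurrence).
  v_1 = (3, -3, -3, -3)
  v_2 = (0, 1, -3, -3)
Orthogonal basis:
  u_1 = (3, -3, -3, -3)
  u_2 = (-5/4, 9/4, -7/4, -7/4)

Apply the Gram-Schmidt recurrence
  u_1 = v_1
  u_i = v_i − Σ_{j<i} ((v_i · u_j) / (u_j · u_j)) · u_j.

Step by step this gives:
  u_1 = (3, -3, -3, -3)
  u_2 = (-5/4, 9/4, -7/4, -7/4)

Orthogonality check:
  u_2 · u_1 = 0 (should be 0)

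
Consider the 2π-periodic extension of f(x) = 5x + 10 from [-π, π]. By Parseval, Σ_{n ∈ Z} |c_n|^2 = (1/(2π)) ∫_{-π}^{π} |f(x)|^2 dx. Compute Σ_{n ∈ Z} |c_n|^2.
Σ |c_n|^2 = 25π^2/3 + 100

Expand and integrate term by term over [-π, π]:
  ∫ (5x)^2 dx = 25·(2π^3/3); ∫ 2·5·(10)·x dx = 0 (odd integrand); ∫ 10^2 dx = 100·2π.
So (1/(2π)) ∫_{-π}^{π} (5x + 10)^2 dx = 25π^2/3 + 100 = 25π^2/3 + 100.
Parseval ⇒ Σ |c_n|^2 = 25π^2/3 + 100.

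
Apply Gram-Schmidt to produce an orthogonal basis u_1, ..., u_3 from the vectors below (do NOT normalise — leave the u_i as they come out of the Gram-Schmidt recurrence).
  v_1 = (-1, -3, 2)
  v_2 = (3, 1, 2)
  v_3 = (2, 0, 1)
Orthogonal basis:
  u_1 = (-1, -3, 2)
  u_2 = (20/7, 4/7, 16/7)
  u_3 = (1/3, -1/3, -1/3)

Apply the Gram-Schmidt recurrence
  u_1 = v_1
  u_i = v_i − Σ_{j<i} ((v_i · u_j) / (u_j · u_j)) · u_j.

Step by step this gives:
  u_1 = (-1, -3, 2)
  u_2 = (20/7, 4/7, 16/7)
  u_3 = (1/3, -1/3, -1/3)

Orthogonality check:
  u_2 · u_1 = 0 (should be 0)
  u_3 · u_1 = 0 (should be 0)
  u_3 · u_2 = 0 (should be 0)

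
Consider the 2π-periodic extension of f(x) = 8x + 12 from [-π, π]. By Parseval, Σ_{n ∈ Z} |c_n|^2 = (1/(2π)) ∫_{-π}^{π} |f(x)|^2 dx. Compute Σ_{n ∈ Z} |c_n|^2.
Σ |c_n|^2 = 64π^2/3 + 144

Expand and integrate term by term over [-π, π]:
  ∫ (8x)^2 dx = 64·(2π^3/3); ∫ 2·8·(12)·x dx = 0 (odd integrand); ∫ 12^2 dx = 144·2π.
So (1/(2π)) ∫_{-π}^{π} (8x + 12)^2 dx = 64π^2/3 + 144 = 64π^2/3 + 144.
Parseval ⇒ Σ |c_n|^2 = 64π^2/3 + 144.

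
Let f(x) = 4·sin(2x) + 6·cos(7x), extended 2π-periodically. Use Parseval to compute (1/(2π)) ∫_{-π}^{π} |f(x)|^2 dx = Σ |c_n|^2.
Σ |c_n|^2 = 26

Expand |f|^2 and use orthogonality of {sin(nx), cos(mx)} on [-π, π]:
  ∫_{-π}^{π} sin(nx)^2 dx = π, ∫ cos(mx)^2 dx = π, and cross terms integrate to 0.
So ∫_{-π}^{π} f(x)^2 dx = 4^2 · π + 6^2 · π = (16 + 36)π.
Divide by 2π: (16 + 36)/2 = 26.
By Parseval, this equals Σ |c_n|^2.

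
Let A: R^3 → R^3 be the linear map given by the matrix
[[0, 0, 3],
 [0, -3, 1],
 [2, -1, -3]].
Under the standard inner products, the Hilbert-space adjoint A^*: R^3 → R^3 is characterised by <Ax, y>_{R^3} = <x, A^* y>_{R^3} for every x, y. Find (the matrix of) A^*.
A^* = A^T =
[[0, 0, 2],
 [0, -3, -1],
 [3, 1, -3]]

For real matrices with standard dot products, the defining identity <Ax, y> = <x, A^* y> gives (Ax)^T y = x^T (A^*) y, i.e. x^T A^T y = x^T (A^*) y. Since this holds for all x, y, we must have A^* = A^T. Therefore
A^* =
[[0, 0, 2],
 [0, -3, -1],
 [3, 1, -3]].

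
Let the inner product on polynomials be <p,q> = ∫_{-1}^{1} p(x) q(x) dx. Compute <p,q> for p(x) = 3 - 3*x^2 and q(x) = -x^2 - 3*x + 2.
<p,q> = 36/5

Expand the product: p(x)·q(x) = 3*x^4 + 9*x^3 - 9*x^2 - 9*x + 6.
∫_{-1}^{1} of each monomial x^k gives [2/(k+1) if k even, 0 if k odd]. Integrating term-by-term (or equivalently evaluating the antiderivative F(x) = 3*x^5/5 + 9*x^4/4 - 3*x^3 - 9*x^2/2 + 6*x at the endpoints):
  F(1) − F(−1) = 27/20 − (-117/20) = 36/5.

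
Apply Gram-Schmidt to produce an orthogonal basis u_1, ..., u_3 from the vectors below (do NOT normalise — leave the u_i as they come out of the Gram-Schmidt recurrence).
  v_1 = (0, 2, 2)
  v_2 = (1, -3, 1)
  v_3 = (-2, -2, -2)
Orthogonal basis:
  u_1 = (0, 2, 2)
  u_2 = (1, -2, 2)
  u_3 = (-16/9, -4/9, 4/9)

Apply the Gram-Schmidt recurrence
  u_1 = v_1
  u_i = v_i − Σ_{j<i} ((v_i · u_j) / (u_j · u_j)) · u_j.

Step by step this gives:
  u_1 = (0, 2, 2)
  u_2 = (1, -2, 2)
  u_3 = (-16/9, -4/9, 4/9)

Orthogonality check:
  u_2 · u_1 = 0 (should be 0)
  u_3 · u_1 = 0 (should be 0)
  u_3 · u_2 = 0 (should be 0)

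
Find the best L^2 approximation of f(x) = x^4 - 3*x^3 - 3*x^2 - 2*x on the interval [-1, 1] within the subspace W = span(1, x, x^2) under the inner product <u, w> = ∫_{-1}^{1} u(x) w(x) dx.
g(x) = -15*x^2/7 - 19*x/5 - 3/35

The best approximation g ∈ W is the orthogonal projection of f onto W. Writing g = a_0 + a_1 x + a_2 x^2, the coefficients solve the normal equations G · a = b where
  G_{ij} = <φ_i, φ_j> and b_i = <f, φ_i>, with φ_0 = 1, φ_1 = x, φ_2 = x^2.
G =
  [2, 0, 2/3]
  [0, 2/3, 0]
  [2/3, 0, 2/5],
b = (-8/5, -38/15, -32/35).
Solving gives a_0 = -3/35, a_1 = -19/5, a_2 = -15/7, so
  g(x) = -15*x^2/7 - 19*x/5 - 3/35.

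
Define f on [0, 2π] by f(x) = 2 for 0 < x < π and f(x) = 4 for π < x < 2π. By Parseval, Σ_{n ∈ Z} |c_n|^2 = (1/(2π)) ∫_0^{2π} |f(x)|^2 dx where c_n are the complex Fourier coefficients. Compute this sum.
Σ |c_n|^2 = 10

Parseval equates the L^2 energy of f (normalised by 1/(2π)) with the ℓ^2 sum of its Fourier coefficients: (1/(2π)) ∫_0^{2π} |f|^2 = Σ |c_n|^2.
Compute the left side: (1/(2π)) [∫_0^π 2^2 dx + ∫_π^{2π} 4^2 dx] = (1/(2π)) · (4π + 16π) = (4 + 16)/2 = 10.
So Σ_{n ∈ Z} |c_n|^2 = 10.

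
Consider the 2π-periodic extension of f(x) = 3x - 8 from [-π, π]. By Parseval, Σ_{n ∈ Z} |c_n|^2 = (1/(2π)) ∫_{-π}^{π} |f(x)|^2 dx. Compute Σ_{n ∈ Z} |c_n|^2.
Σ |c_n|^2 = 3π^2 + 64

Expand and integrate term by term over [-π, π]:
  ∫ (3x)^2 dx = 9·(2π^3/3); ∫ 2·3·(-8)·x dx = 0 (odd integrand); ∫ (-8)^2 dx = 64·2π.
So (1/(2π)) ∫_{-π}^{π} (3x - 8)^2 dx = 9π^2/3 + 64 = 3π^2 + 64.
Parseval ⇒ Σ |c_n|^2 = 3π^2 + 64.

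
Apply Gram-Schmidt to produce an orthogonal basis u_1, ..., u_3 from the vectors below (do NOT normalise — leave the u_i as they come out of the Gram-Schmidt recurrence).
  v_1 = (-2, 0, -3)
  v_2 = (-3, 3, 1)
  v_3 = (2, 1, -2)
Orthogonal basis:
  u_1 = (-2, 0, -3)
  u_2 = (-33/13, 3, 22/13)
  u_3 = (369/238, 451/238, -123/119)

Apply the Gram-Schmidt recurrence
  u_1 = v_1
  u_i = v_i − Σ_{j<i} ((v_i · u_j) / (u_j · u_j)) · u_j.

Step by step this gives:
  u_1 = (-2, 0, -3)
  u_2 = (-33/13, 3, 22/13)
  u_3 = (369/238, 451/238, -123/119)

Orthogonality check:
  u_2 · u_1 = 0 (should be 0)
  u_3 · u_1 = 0 (should be 0)
  u_3 · u_2 = 0 (should be 0)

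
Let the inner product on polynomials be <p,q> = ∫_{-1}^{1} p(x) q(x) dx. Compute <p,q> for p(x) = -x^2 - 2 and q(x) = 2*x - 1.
<p,q> = 14/3

Expand the product: p(x)·q(x) = -2*x^3 + x^2 - 4*x + 2.
∫_{-1}^{1} of each monomial x^k gives [2/(k+1) if k even, 0 if k odd]. Integrating term-by-term (or equivalently evaluating the antiderivative F(x) = -x^4/2 + x^3/3 - 2*x^2 + 2*x at the endpoints):
  F(1) − F(−1) = -1/6 − (-29/6) = 14/3.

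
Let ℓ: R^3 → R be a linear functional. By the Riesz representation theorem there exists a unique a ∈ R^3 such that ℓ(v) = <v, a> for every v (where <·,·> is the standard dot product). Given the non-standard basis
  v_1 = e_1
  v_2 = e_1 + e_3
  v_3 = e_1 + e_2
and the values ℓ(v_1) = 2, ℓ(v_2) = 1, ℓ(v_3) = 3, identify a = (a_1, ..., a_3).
a = (2, 1, -1)

Write a = (a_1, ..., a_3) in the standard basis. For each basis vector v_i, ℓ(v_i) = <v_i, a> is a linear equation in the a_j's. Collect the n equations into a matrix system V a = ℓ, where row i of V is v_i (expressed in the standard basis). Since V is invertible (lower-triangular with 1s on the diagonal, up to permutation), solve by back-substitution:
  V =
[[1, 0, 0],
 [1, 0, 1],
 [1, 1, 0]]
  V a = (2, 1, 3)
Solving gives a = (2, 1, -1).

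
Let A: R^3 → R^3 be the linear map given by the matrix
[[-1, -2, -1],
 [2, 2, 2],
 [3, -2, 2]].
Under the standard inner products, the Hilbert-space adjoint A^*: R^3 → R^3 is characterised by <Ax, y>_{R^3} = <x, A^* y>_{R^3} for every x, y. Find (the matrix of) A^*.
A^* = A^T =
[[-1, 2, 3],
 [-2, 2, -2],
 [-1, 2, 2]]

For real matrices with standard dot products, the defining identity <Ax, y> = <x, A^* y> gives (Ax)^T y = x^T (A^*) y, i.e. x^T A^T y = x^T (A^*) y. Since this holds for all x, y, we must have A^* = A^T. Therefore
A^* =
[[-1, 2, 3],
 [-2, 2, -2],
 [-1, 2, 2]].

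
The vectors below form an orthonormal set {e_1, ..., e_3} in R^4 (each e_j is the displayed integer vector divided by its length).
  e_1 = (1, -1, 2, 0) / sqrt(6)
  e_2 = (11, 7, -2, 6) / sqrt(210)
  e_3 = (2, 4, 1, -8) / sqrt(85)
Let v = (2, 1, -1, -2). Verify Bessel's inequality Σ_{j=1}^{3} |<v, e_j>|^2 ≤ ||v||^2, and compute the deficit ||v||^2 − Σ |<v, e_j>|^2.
Σ |<v, e_j>|^2 = 965/119; ||v||^2 = 10; deficit = 225/119

Write each e_j = u_j / sqrt(<u_j, u_j>) where u_j is the displayed integer vector. Then <v, e_j> = <v, u_j> / sqrt(<u_j, u_j>), so |<v, e_j>|^2 = <v, u_j>^2 / <u_j, u_j>.
Coefficients: <v, e_1> = -1/sqrt(6), <v, e_2> = 19/sqrt(210), <v, e_3> = 23/sqrt(85).
Square and sum: Σ |<v, e_j>|^2 = 965/119.
Compute ||v||^2 = v·v = 10.
Deficit = 10 − 965/119 = 225/119 ≥ 0, confirming Bessel's inequality. (The deficit equals ||v − Σ <v,e_j> e_j||^2, the squared distance from v to span{e_j}.)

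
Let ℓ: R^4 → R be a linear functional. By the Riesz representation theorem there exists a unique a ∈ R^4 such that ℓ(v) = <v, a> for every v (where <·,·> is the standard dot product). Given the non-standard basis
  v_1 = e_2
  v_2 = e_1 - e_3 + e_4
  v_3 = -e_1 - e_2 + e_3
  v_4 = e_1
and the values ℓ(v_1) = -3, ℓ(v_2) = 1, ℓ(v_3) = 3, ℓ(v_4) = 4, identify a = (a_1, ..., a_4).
a = (4, -3, 4, 1)

Write a = (a_1, ..., a_4) in the standard basis. For each basis vector v_i, ℓ(v_i) = <v_i, a> is a linear equation in the a_j's. Collect the n equations into a matrix system V a = ℓ, where row i of V is v_i (expressed in the standard basis). Since V is invertible (lower-triangular with 1s on the diagonal, up to permutation), solve by back-substitution:
  V =
[[0, 1, 0, 0],
 [1, 0, -1, 1],
 [-1, -1, 1, 0],
 [1, 0, 0, 0]]
  V a = (-3, 1, 3, 4)
Solving gives a = (4, -3, 4, 1).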